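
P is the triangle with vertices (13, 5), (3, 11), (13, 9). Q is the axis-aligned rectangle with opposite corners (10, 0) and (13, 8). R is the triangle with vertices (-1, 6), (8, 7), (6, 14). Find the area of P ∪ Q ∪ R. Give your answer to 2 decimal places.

66.41

By inclusion–exclusion:
Individual areas: |P| = 20, |Q| = 24, |R| = 32.5.
|P∩Q| = 6.3.
|P∩R| = 3.7931.
|Q∩R| = 0.
|P∩Q∩R| = 0.
|P ∪ Q ∪ R| = 76.5 − 10.0931 + 0 = 66.41.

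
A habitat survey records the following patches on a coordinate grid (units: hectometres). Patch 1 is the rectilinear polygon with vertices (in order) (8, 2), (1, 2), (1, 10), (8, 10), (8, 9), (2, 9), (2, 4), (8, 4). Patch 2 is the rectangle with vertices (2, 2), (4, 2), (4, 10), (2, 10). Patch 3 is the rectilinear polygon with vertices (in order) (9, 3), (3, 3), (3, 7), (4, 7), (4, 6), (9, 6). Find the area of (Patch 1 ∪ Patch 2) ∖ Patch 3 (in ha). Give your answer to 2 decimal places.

28.00

|Patch 1 ∪ Patch 2| = 36.
|(Patch 1 ∪ Patch 2) ∩ Patch 3| = 8.
|(Patch 1 ∪ Patch 2) ∖ Patch 3| = 36 − 8 = 28.00.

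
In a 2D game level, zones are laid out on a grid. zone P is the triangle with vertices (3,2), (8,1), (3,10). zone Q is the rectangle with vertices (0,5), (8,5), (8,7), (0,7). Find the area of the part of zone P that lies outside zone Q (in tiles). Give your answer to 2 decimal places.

|zone P| = 20, |zone P∩zone Q| = 4.4444.
|zone P ∖ zone Q| = |zone P| − |zone P∩zone Q| = 20 − 4.4444 = 15.56.

15.56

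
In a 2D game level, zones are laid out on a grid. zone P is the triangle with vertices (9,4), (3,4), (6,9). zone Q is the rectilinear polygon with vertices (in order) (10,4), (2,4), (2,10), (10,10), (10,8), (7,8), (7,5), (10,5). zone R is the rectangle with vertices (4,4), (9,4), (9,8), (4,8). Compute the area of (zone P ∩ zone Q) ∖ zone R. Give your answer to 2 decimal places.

1.43

|zone P ∩ zone Q| = 13.3667.
|(zone P ∩ zone Q) ∩ zone R| = 11.9333.
|(zone P ∩ zone Q) ∖ zone R| = 13.3667 − 11.9333 = 1.43.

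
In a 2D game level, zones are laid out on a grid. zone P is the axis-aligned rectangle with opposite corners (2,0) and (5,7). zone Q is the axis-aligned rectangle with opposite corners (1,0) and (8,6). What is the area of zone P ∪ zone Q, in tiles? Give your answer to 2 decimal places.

By inclusion–exclusion:
Individual areas: |zone P| = 21, |zone Q| = 42.
|zone P∩zone Q|: x∈[2,5], y∈[0,6] → 3·6 = 18.
|zone P ∪ zone Q| = 63 − 18 = 45.00.

45.00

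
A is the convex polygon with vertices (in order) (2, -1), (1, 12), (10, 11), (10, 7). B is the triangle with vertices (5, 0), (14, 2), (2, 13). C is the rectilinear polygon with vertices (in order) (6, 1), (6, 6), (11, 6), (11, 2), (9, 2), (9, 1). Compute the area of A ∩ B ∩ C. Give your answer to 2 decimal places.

4.50

The intersection is the polygon with vertices (6,3), (6,6), (9,6).
By the shoelace formula its area is 4.50.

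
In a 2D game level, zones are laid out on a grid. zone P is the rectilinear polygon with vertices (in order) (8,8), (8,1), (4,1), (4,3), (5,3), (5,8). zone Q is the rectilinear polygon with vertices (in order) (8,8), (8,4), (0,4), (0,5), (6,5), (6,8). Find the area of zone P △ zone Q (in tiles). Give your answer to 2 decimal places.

19.00

|zone P| = 23, |zone Q| = 14, |zone P∩zone Q| = 9.
|zone P △ zone Q| = |zone P| + |zone Q| − 2·|zone P∩zone Q| = 23 + 14 − 18 = 19.00.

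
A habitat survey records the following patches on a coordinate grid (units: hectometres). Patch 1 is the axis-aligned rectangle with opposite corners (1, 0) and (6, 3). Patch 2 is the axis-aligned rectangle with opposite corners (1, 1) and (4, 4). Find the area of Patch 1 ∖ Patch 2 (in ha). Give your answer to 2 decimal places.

|Patch 1∩Patch 2|: x∈[1,4], y∈[1,3] → 3·2 = 6.
|Patch 1| = 15.
|Patch 1 ∖ Patch 2| = |Patch 1| − |Patch 1∩Patch 2| = 15 − 6 = 9.00.

9.00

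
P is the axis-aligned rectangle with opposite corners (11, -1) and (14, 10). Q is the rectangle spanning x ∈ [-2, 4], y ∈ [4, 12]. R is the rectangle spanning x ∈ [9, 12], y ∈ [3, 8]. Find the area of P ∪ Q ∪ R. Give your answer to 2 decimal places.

By inclusion–exclusion:
Individual areas: |P| = 33, |Q| = 48, |R| = 15.
|P∩Q| = 0 (no overlap).
|P∩R|: x∈[11,12], y∈[3,8] → 1·5 = 5.
|Q∩R| = 0 (no overlap).
|P∩Q∩R| = 0.
|P ∪ Q ∪ R| = 96 − 5 + 0 = 91.00.

91.00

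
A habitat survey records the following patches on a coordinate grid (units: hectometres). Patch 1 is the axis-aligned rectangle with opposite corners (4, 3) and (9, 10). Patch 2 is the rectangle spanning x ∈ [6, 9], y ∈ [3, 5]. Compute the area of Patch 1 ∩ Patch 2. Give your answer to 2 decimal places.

6.00

|Patch 1∩Patch 2|: x∈[6,9], y∈[3,5] → 3·2 = 6.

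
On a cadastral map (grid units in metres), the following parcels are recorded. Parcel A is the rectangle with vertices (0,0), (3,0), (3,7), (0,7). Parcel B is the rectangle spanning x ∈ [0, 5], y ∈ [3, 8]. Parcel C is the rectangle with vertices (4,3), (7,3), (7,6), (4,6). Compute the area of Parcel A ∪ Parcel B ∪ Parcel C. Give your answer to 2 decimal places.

40.00

By inclusion–exclusion:
Individual areas: |Parcel A| = 21, |Parcel B| = 25, |Parcel C| = 9.
|Parcel A∩Parcel B|: x∈[0,3], y∈[3,7] → 3·4 = 12.
|Parcel A∩Parcel C| = 0 (no overlap).
|Parcel B∩Parcel C|: x∈[4,5], y∈[3,6] → 1·3 = 3.
|Parcel A∩Parcel B∩Parcel C| = 0.
|Parcel A ∪ Parcel B ∪ Parcel C| = 55 − 15 + 0 = 40.00.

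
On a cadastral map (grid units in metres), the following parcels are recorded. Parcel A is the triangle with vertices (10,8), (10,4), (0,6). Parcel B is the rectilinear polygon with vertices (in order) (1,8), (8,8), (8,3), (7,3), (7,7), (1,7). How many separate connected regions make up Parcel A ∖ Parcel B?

2

Parcel A ∖ Parcel B splits into 2 disjoint pieces (area 7.2, area 9.4).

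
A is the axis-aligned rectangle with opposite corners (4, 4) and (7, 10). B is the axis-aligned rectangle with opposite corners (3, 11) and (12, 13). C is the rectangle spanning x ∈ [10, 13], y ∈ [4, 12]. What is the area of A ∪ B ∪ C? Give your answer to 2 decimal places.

58.00

By inclusion–exclusion:
Individual areas: |A| = 18, |B| = 18, |C| = 24.
|A∩B| = 0 (no overlap).
|A∩C| = 0 (no overlap).
|B∩C|: x∈[10,12], y∈[11,12] → 2·1 = 2.
|A∩B∩C| = 0.
|A ∪ B ∪ C| = 60 − 2 + 0 = 58.00.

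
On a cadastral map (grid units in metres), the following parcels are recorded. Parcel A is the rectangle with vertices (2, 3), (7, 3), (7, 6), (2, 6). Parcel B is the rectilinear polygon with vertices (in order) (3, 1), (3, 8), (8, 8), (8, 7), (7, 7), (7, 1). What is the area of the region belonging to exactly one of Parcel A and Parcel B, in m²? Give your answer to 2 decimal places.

20.00

|Parcel A| = 15, |Parcel B| = 29, |Parcel A∩Parcel B| = 12.
|Parcel A △ Parcel B| = |Parcel A| + |Parcel B| − 2·|Parcel A∩Parcel B| = 15 + 29 − 24 = 20.00.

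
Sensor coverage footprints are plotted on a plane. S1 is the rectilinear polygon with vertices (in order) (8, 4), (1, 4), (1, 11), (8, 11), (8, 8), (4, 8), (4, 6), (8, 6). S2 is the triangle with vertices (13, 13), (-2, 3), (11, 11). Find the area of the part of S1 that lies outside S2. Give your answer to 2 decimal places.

39.31

|S1| = 41, |S1∩S2| = 1.6939.
|S1 ∖ S2| = |S1| − |S1∩S2| = 41 − 1.6939 = 39.31.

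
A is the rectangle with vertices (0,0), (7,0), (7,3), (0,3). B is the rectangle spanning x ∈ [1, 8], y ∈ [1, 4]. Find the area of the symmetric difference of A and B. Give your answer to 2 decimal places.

18.00

|A∩B|: x∈[1,7], y∈[1,3] → 6·2 = 12.
|A △ B| = |A| + |B| − 2·|A∩B| = 21 + 21 − 24 = 18.00.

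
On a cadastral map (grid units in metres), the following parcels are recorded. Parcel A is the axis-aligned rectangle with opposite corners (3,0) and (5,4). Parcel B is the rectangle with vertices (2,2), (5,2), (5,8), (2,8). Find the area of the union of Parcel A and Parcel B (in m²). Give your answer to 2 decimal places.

By inclusion–exclusion:
Individual areas: |Parcel A| = 8, |Parcel B| = 18.
|Parcel A∩Parcel B|: x∈[3,5], y∈[2,4] → 2·2 = 4.
|Parcel A ∪ Parcel B| = 26 − 4 = 22.00.

22.00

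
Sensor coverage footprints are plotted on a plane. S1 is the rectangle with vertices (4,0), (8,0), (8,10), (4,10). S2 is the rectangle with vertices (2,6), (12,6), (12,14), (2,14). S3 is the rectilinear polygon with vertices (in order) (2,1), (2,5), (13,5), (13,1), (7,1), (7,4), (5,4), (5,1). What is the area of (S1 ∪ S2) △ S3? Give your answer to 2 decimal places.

|S1 ∪ S2| = 104.
|(S1 ∪ S2) ∩ S3| = 10.
|(S1 ∪ S2) △ S3| = 104 + 38 − 20 = 122.00.

122.00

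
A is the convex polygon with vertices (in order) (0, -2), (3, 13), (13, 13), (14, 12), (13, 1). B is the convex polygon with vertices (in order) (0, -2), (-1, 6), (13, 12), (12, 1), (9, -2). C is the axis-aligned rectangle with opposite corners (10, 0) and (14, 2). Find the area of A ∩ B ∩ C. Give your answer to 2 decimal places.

2.93

The intersection is the polygon with vertices (12,1), (11.7,0.7), (10,0.308), (10,2), (12.091,2).
By the shoelace formula its area is 2.93.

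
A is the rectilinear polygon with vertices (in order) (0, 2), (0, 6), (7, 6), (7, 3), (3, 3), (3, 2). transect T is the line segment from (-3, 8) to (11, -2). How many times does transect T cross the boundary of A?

The segment meets the boundary at (4,3), (0,5.857).

2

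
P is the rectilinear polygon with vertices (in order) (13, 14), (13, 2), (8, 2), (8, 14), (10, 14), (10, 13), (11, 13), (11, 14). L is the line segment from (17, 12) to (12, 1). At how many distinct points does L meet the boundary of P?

2

The segment meets the boundary at (12.455,2), (13,3.2).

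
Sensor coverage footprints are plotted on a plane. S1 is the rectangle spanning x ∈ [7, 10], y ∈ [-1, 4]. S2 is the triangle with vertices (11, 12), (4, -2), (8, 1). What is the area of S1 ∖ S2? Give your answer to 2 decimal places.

10.40

|S1| = 15, |S1∩S2| = 4.6023.
|S1 ∖ S2| = |S1| − |S1∩S2| = 15 − 4.6023 = 10.40.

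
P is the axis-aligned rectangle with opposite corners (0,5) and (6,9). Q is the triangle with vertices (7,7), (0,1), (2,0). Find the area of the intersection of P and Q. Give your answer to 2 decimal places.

The intersection is the polygon with vertices (6,5.6), (5.571,5), (4.667,5), (6,6.143).
By the shoelace formula its area is 0.63.

0.63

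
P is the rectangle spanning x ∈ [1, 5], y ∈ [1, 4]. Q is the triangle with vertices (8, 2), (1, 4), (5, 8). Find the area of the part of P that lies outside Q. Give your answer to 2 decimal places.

9.71

|P| = 12, |P∩Q| = 2.2857.
|P ∖ Q| = |P| − |P∩Q| = 12 − 2.2857 = 9.71.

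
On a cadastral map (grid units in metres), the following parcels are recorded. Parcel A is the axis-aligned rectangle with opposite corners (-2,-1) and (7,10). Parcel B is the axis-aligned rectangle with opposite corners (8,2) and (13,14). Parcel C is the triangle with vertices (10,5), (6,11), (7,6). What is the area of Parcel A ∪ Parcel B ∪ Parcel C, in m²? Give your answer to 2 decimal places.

By inclusion–exclusion:
Individual areas: |Parcel A| = 99, |Parcel B| = 60, |Parcel C| = 7.
|Parcel A∩Parcel B| = 0 (no overlap).
|Parcel A∩Parcel C| = 1.5167.
|Parcel B∩Parcel C| = 2.3333.
|Parcel A∩Parcel B∩Parcel C| = 0.
|Parcel A ∪ Parcel B ∪ Parcel C| = 166 − 3.85 + 0 = 162.15.

162.15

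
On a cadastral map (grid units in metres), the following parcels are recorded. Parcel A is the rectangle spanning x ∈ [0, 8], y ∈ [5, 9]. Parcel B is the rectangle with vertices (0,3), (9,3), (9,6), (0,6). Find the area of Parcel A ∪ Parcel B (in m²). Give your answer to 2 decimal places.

By inclusion–exclusion:
Individual areas: |Parcel A| = 32, |Parcel B| = 27.
|Parcel A∩Parcel B|: x∈[0,8], y∈[5,6] → 8·1 = 8.
|Parcel A ∪ Parcel B| = 59 − 8 = 51.00.

51.00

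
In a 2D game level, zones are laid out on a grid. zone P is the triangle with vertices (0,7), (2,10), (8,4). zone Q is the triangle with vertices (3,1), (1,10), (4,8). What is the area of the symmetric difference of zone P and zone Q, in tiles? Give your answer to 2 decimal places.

13.15

|zone P| = 15, |zone Q| = 11.5, |zone P∩zone Q| = 6.6764.
|zone P △ zone Q| = |zone P| + |zone Q| − 2·|zone P∩zone Q| = 15 + 11.5 − 13.3527 = 13.15.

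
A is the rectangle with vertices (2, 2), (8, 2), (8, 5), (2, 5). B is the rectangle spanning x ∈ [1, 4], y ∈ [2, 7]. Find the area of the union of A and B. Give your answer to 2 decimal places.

By inclusion–exclusion:
Individual areas: |A| = 18, |B| = 15.
|A∩B|: x∈[2,4], y∈[2,5] → 2·3 = 6.
|A ∪ B| = 33 − 6 = 27.00.

27.00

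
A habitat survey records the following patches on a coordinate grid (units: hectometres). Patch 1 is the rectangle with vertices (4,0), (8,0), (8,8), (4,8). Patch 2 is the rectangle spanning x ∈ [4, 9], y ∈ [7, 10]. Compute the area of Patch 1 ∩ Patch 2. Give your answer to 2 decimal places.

|Patch 1∩Patch 2|: x∈[4,8], y∈[7,8] → 4·1 = 4.

4.00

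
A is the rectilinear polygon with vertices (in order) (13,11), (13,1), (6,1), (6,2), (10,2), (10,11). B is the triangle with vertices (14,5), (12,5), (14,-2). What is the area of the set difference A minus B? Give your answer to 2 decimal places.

32.25

|A| = 34, |A∩B| = 1.75.
|A ∖ B| = |A| − |A∩B| = 34 − 1.75 = 32.25.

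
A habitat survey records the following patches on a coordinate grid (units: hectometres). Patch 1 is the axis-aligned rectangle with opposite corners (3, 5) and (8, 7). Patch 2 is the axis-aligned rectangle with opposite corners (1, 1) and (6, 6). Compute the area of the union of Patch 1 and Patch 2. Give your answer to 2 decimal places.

32.00

By inclusion–exclusion:
Individual areas: |Patch 1| = 10, |Patch 2| = 25.
|Patch 1∩Patch 2|: x∈[3,6], y∈[5,6] → 3·1 = 3.
|Patch 1 ∪ Patch 2| = 35 − 3 = 32.00.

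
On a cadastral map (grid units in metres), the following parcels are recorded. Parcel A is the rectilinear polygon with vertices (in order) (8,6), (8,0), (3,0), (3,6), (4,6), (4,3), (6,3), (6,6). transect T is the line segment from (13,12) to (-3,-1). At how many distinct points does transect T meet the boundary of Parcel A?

2

The segment meets the boundary at (3,3.875), (4,4.688).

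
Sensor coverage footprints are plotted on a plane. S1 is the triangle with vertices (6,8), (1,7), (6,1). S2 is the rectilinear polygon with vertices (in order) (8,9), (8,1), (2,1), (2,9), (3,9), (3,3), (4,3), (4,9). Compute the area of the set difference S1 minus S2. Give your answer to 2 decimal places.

|S1| = 17.5, |S1∩S2| = 13.3.
|S1 ∖ S2| = |S1| − |S1∩S2| = 17.5 − 13.3 = 4.20.

4.20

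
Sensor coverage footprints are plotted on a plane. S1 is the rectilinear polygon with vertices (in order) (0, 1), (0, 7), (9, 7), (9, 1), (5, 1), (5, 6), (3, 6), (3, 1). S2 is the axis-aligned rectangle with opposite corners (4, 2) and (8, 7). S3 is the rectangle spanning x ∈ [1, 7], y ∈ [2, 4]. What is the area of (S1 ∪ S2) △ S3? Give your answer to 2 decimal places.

|S1 ∪ S2| = 48.
|(S1 ∪ S2) ∩ S3| = 10.
|(S1 ∪ S2) △ S3| = 48 + 12 − 20 = 40.00.

40.00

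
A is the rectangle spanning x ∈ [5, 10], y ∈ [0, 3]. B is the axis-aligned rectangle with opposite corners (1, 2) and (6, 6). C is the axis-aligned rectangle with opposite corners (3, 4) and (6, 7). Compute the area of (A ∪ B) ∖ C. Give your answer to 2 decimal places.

28.00

|A ∪ B| = 34.
|(A ∪ B) ∩ C| = 6.
|(A ∪ B) ∖ C| = 34 − 6 = 28.00.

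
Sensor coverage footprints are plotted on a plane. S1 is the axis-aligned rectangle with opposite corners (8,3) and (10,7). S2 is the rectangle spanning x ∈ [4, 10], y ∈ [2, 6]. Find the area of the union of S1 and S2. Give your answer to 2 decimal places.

By inclusion–exclusion:
Individual areas: |S1| = 8, |S2| = 24.
|S1∩S2|: x∈[8,10], y∈[3,6] → 2·3 = 6.
|S1 ∪ S2| = 32 − 6 = 26.00.

26.00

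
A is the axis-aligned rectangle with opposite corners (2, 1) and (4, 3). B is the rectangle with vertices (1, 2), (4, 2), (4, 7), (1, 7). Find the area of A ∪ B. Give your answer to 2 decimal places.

By inclusion–exclusion:
Individual areas: |A| = 4, |B| = 15.
|A∩B|: x∈[2,4], y∈[2,3] → 2·1 = 2.
|A ∪ B| = 19 − 2 = 17.00.

17.00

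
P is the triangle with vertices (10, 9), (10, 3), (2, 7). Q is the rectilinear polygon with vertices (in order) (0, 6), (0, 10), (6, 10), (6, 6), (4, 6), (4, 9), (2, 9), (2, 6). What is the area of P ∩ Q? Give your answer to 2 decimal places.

3.50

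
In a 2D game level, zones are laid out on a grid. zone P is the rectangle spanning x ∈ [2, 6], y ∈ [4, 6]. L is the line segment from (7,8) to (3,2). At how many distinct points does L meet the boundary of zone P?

The segment meets the boundary at (4.333,4), (5.667,6).

2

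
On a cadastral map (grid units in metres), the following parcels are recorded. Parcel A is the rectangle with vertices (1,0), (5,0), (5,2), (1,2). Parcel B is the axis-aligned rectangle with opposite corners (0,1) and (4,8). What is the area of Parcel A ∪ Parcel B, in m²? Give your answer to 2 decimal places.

By inclusion–exclusion:
Individual areas: |Parcel A| = 8, |Parcel B| = 28.
|Parcel A∩Parcel B|: x∈[1,4], y∈[1,2] → 3·1 = 3.
|Parcel A ∪ Parcel B| = 36 − 3 = 33.00.

33.00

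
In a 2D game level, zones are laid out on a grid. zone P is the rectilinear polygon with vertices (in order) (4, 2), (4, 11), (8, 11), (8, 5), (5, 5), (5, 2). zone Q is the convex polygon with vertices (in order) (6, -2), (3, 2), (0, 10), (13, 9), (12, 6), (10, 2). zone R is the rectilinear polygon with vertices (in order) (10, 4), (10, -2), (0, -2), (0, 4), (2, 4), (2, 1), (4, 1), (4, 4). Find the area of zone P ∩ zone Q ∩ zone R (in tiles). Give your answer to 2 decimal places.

The intersection is the polygon with vertices (5,2), (4,2), (4,4), (5,4).
By the shoelace formula its area is 2.00.

2.00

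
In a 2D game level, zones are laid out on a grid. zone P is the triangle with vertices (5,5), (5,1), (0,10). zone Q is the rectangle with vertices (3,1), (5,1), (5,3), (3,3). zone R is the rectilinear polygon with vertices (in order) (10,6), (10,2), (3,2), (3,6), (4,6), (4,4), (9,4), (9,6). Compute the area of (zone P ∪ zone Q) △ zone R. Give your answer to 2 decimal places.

20.31

|zone P ∪ zone Q| = 12.8889.
|(zone P ∪ zone Q) ∩ zone R| = 5.2889.
|(zone P ∪ zone Q) △ zone R| = 12.8889 + 18 − 10.5778 = 20.31.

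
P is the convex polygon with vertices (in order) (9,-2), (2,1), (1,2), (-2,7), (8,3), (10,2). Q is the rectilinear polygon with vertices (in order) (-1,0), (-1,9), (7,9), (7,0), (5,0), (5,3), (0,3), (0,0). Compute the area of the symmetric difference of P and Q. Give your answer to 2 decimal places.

|P| = 43.5, |Q| = 57, |P∩Q| = 20.3667.
|P △ Q| = |P| + |Q| − 2·|P∩Q| = 43.5 + 57 − 40.7333 = 59.77.

59.77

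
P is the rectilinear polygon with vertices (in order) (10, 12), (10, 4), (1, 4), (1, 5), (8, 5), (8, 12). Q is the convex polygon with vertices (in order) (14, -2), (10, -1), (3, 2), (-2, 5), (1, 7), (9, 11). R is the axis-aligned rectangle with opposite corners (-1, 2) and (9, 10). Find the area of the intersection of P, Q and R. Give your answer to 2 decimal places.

13.00

The intersection is the polygon with vertices (1,4), (1,5), (8,5), (8,10), (9,10), (9,4).
By the shoelace formula its area is 13.00.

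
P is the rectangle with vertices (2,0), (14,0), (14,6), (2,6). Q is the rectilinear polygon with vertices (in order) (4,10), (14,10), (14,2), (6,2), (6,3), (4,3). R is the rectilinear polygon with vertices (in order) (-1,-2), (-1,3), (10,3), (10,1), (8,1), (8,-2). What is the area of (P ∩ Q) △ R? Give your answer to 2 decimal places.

|P ∩ Q| = 38.
|(P ∩ Q) ∩ R| = 4.
|(P ∩ Q) △ R| = 38 + 49 − 8 = 79.00.

79.00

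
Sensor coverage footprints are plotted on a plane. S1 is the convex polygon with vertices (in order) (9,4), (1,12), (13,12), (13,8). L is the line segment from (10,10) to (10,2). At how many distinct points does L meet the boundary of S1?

The segment meets the boundary at (10,5).

1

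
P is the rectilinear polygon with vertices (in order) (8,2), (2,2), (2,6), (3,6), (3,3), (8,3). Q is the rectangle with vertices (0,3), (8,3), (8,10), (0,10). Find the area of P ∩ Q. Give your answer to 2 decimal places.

3.00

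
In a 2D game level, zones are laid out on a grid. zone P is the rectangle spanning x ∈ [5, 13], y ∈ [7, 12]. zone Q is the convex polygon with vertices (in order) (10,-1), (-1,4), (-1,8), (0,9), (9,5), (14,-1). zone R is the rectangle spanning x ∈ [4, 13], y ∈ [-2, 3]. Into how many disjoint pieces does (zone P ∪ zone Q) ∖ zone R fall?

3

(zone P ∪ zone Q) ∖ zone R splits into 3 disjoint pieces (area 40, area 43.8485, area 0.6).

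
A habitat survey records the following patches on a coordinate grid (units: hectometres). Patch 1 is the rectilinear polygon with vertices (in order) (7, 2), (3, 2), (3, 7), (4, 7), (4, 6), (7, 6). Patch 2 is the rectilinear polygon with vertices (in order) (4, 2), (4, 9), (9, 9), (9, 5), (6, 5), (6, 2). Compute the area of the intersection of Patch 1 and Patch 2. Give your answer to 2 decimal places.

9.00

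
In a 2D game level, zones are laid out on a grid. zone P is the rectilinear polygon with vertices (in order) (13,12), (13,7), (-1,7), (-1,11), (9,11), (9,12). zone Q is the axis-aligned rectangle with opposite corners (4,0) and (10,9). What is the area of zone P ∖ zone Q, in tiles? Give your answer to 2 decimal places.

|zone P| = 60, |zone P∩zone Q| = 12.
|zone P ∖ zone Q| = |zone P| − |zone P∩zone Q| = 60 − 12 = 48.00.

48.00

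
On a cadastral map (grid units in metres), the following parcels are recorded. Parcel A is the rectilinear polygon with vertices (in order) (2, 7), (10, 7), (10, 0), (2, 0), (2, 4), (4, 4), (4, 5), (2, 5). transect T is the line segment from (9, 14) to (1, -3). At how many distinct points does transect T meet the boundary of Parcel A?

The segment meets the boundary at (2.412,0), (5.706,7).

2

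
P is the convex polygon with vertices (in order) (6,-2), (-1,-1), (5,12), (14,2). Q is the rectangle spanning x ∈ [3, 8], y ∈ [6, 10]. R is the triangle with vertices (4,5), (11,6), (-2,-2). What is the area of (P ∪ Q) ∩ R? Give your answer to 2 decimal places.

21.06

The region (P ∪ Q) ∩ R is the polygon with vertices (-0.833,-0.639), (4,5), (10.468,5.924), (10.614,5.762), (-0.493,-1.073), (-1,-1).
By the shoelace formula its area is 21.06.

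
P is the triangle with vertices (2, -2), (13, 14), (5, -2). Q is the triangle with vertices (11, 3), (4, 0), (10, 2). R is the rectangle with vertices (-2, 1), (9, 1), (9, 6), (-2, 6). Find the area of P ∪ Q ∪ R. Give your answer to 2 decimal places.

By inclusion–exclusion:
Individual areas: |P| = 24, |Q| = 2, |R| = 55.
|P∩Q| = 0.2909.
|P∩R| = 9.8438.
|Q∩R| = 0.8571.
|P∩Q∩R| = 0.0076.
|P ∪ Q ∪ R| = 81 − 10.9918 + 0.0076 = 70.02.

70.02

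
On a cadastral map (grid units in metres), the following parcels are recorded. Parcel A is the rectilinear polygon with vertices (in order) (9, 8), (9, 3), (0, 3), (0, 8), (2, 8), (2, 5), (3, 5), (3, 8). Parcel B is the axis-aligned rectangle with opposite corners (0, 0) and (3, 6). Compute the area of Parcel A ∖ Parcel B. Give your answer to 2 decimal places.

34.00

|Parcel A| = 42, |Parcel A∩Parcel B| = 8.
|Parcel A ∖ Parcel B| = |Parcel A| − |Parcel A∩Parcel B| = 42 − 8 = 34.00.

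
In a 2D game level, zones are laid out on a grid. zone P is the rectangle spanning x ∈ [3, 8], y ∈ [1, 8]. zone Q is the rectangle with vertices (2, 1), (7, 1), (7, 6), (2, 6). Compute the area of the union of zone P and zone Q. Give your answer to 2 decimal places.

By inclusion–exclusion:
Individual areas: |zone P| = 35, |zone Q| = 25.
|zone P∩zone Q|: x∈[3,7], y∈[1,6] → 4·5 = 20.
|zone P ∪ zone Q| = 60 − 20 = 40.00.

40.00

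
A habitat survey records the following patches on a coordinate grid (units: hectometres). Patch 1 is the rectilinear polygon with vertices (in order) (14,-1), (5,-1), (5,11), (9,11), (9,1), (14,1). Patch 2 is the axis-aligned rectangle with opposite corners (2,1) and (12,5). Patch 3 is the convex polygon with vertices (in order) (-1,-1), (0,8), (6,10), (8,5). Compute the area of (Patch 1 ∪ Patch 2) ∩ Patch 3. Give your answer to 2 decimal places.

21.83

The region (Patch 1 ∪ Patch 2) ∩ Patch 3 is the polygon with vertices (2,5), (5,5), (5,9.667), (6,10), (8,5), (2,1).
By the shoelace formula its area is 21.83.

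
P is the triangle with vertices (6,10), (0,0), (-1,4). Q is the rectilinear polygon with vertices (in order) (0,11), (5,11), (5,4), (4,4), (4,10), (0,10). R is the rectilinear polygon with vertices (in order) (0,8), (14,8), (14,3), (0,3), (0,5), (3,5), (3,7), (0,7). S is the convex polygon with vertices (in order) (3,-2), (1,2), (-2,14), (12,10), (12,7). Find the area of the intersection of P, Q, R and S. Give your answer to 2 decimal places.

0.53

The intersection is the polygon with vertices (4.8,8), (4,6.667), (4,8).
By the shoelace formula its area is 0.53.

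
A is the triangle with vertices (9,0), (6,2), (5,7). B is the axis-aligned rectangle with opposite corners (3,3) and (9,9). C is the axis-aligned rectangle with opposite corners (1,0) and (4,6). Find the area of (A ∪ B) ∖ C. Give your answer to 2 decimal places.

36.53

|A ∪ B| = 39.5286.
|(A ∪ B) ∩ C| = 3.
|(A ∪ B) ∖ C| = 39.5286 − 3 = 36.53.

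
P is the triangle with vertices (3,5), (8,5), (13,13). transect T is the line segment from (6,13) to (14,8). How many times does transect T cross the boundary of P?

2

The segment meets the boundary at (11.034,9.854), (9.93,10.544).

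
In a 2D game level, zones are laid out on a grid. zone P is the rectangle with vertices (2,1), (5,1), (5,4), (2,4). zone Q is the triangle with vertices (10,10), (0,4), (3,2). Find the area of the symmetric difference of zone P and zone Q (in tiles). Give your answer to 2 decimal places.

21.17

|zone P| = 9, |zone Q| = 19, |zone P∩zone Q| = 3.4167.
|zone P △ zone Q| = |zone P| + |zone Q| − 2·|zone P∩zone Q| = 9 + 19 − 6.8333 = 21.17.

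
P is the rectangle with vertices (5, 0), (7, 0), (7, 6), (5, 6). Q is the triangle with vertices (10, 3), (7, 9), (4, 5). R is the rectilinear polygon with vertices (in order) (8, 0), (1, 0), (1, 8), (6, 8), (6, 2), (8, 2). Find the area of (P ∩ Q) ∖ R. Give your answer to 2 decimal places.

1.83

|P ∩ Q| = 3.3333.
|(P ∩ Q) ∩ R| = 1.5.
|(P ∩ Q) ∖ R| = 3.3333 − 1.5 = 1.83.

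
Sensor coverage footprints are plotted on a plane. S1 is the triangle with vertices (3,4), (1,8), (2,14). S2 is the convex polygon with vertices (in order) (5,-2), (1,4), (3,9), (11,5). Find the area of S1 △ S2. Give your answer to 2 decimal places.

|S1| = 8, |S2| = 56, |S1∩S2| = 1.7778.
|S1 △ S2| = |S1| + |S2| − 2·|S1∩S2| = 8 + 56 − 3.5556 = 60.44.

60.44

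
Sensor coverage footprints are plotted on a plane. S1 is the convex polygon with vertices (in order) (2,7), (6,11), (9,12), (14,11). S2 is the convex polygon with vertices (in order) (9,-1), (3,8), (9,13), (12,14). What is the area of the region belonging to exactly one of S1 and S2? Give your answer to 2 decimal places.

49.62

|S1| = 20, |S2| = 63, |S1∩S2| = 16.6883.
|S1 △ S2| = |S1| + |S2| − 2·|S1∩S2| = 20 + 63 − 33.3766 = 49.62.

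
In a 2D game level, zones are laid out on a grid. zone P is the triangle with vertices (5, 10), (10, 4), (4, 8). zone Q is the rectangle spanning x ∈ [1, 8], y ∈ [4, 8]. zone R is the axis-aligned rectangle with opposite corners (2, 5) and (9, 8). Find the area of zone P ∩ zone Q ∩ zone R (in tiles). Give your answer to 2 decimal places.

4.27

The intersection is the polygon with vertices (8,5.333), (4,8), (6.667,8), (8,6.4).
By the shoelace formula its area is 4.27.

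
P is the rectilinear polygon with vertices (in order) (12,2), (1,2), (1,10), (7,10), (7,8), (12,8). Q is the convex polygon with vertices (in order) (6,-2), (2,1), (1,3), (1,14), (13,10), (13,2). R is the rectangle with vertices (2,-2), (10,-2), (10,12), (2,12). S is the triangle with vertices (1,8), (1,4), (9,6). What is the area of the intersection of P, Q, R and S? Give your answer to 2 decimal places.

The intersection is the polygon with vertices (2,7.75), (9,6), (2,4.25).
By the shoelace formula its area is 12.25.

12.25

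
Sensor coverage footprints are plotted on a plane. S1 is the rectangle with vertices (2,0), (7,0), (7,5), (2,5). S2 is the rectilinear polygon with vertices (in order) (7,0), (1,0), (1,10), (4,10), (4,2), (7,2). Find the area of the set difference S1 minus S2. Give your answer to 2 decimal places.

9.00

|S1| = 25, |S1∩S2| = 16.
|S1 ∖ S2| = |S1| − |S1∩S2| = 25 − 16 = 9.00.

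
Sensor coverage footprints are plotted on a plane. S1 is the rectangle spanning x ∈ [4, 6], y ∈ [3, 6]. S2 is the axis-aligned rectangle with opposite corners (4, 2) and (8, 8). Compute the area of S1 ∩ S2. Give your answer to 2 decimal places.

6.00

|S1∩S2|: x∈[4,6], y∈[3,6] → 2·3 = 6.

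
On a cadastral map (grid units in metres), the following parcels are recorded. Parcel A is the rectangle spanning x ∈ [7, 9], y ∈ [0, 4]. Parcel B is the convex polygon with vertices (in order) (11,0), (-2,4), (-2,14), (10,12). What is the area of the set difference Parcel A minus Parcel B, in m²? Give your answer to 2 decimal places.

|Parcel A| = 8, |Parcel A∩Parcel B| = 6.1538.
|Parcel A ∖ Parcel B| = |Parcel A| − |Parcel A∩Parcel B| = 8 − 6.1538 = 1.85.

1.85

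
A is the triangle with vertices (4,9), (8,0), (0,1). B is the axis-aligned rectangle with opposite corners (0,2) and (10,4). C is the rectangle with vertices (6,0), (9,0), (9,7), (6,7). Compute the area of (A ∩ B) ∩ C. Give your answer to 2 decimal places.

The region (A ∩ B) ∩ C is the polygon with vertices (6,2), (6,4), (6.222,4), (7.111,2).
By the shoelace formula its area is 1.33.

1.33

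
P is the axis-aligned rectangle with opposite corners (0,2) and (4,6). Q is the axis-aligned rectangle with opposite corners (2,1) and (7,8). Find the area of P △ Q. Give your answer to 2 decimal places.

35.00

|P∩Q|: x∈[2,4], y∈[2,6] → 2·4 = 8.
|P △ Q| = |P| + |Q| − 2·|P∩Q| = 16 + 35 − 16 = 35.00.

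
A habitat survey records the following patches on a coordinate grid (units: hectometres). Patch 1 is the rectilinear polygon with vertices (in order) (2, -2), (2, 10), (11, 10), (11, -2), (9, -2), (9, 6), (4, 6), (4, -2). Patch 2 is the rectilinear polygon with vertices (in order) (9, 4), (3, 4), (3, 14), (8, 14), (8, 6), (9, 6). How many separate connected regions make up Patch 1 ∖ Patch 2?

2

Patch 1 ∖ Patch 2 splits into 2 disjoint pieces (area 18, area 28).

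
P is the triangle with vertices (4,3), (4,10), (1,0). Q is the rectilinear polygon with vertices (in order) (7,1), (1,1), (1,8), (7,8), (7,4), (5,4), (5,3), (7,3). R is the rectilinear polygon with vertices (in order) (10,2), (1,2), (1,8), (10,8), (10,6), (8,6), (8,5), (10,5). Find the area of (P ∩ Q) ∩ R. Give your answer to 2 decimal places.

8.50

The region (P ∩ Q) ∩ R is the polygon with vertices (3,2), (1.6,2), (3.4,8), (4,8), (4,3).
By the shoelace formula its area is 8.50.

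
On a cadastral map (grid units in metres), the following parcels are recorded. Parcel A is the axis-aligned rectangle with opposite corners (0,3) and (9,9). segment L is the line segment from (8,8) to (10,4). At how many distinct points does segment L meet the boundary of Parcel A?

The segment meets the boundary at (9,6).

1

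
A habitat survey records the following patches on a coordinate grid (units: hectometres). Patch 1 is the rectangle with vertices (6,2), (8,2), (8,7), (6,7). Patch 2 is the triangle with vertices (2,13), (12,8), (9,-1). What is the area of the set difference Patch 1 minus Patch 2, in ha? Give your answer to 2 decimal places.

|Patch 1| = 10, |Patch 1∩Patch 2| = 7.75.
|Patch 1 ∖ Patch 2| = |Patch 1| − |Patch 1∩Patch 2| = 10 − 7.75 = 2.25.

2.25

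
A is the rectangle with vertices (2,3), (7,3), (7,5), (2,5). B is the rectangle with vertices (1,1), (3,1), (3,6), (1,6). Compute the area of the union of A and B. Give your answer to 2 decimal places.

18.00

By inclusion–exclusion:
Individual areas: |A| = 10, |B| = 10.
|A∩B|: x∈[2,3], y∈[3,5] → 1·2 = 2.
|A ∪ B| = 20 − 2 = 18.00.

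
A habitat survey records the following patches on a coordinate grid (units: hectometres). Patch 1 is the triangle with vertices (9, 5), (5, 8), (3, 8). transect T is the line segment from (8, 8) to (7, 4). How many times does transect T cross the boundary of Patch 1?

2

The segment meets the boundary at (7.444,5.778), (7.526,6.105).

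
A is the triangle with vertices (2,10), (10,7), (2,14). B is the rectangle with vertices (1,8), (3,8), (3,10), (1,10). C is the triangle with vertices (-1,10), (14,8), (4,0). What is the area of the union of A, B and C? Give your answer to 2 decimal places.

83.33

By inclusion–exclusion:
Individual areas: |A| = 16, |B| = 4, |C| = 70.
|A∩B| = 0.1875.
|A∩C| = 3.2793.
|B∩C| = 3.2.
|A∩B∩C| = 0.
|A ∪ B ∪ C| = 90 − 6.6668 + 0 = 83.33.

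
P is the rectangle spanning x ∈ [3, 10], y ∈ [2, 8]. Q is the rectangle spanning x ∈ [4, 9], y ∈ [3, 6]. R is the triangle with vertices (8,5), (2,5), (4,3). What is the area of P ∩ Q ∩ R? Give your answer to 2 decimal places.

The intersection is the polygon with vertices (4,5), (8,5), (4,3).
By the shoelace formula its area is 4.00.

4.00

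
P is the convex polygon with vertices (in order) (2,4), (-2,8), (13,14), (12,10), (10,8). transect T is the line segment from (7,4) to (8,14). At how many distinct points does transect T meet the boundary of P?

The segment meets the boundary at (7.792,11.917), (7.263,6.632).

2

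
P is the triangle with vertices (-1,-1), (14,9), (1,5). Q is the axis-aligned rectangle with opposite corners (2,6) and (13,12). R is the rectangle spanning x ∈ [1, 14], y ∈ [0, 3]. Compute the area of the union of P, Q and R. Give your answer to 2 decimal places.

126.97

By inclusion–exclusion:
Individual areas: |P| = 35, |Q| = 66, |R| = 39.
|P∩Q| = 7.6955.
|P∩R| = 5.3333.
|Q∩R| = 0 (no overlap).
|P∩Q∩R| = 0.
|P ∪ Q ∪ R| = 140 − 13.0288 + 0 = 126.97.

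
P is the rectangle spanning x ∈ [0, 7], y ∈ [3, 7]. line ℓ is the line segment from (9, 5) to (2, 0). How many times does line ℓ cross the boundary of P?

2

The segment meets the boundary at (6.2,3), (7,3.571).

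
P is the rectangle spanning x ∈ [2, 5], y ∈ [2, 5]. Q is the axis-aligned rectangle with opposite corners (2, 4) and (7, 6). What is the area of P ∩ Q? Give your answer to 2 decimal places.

|P∩Q|: x∈[2,5], y∈[4,5] → 3·1 = 3.

3.00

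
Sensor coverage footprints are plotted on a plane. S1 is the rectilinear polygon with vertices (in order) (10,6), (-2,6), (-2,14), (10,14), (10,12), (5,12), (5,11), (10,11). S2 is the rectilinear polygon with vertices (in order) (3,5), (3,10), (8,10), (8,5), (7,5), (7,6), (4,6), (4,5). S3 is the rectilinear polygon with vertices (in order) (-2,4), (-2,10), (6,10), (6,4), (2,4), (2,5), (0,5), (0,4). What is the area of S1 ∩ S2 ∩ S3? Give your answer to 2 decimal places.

The intersection is the polygon with vertices (4,6), (3,6), (3,10), (6,10), (6,6).
By the shoelace formula its area is 12.00.

12.00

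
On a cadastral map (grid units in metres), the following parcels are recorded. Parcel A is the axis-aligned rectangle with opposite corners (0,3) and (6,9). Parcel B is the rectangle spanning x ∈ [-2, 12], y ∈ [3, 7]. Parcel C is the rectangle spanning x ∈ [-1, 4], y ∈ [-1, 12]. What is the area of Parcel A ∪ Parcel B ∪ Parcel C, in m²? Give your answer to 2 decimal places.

By inclusion–exclusion:
Individual areas: |Parcel A| = 36, |Parcel B| = 56, |Parcel C| = 65.
|Parcel A∩Parcel B|: x∈[0,6], y∈[3,7] → 6·4 = 24.
|Parcel A∩Parcel C|: x∈[0,4], y∈[3,9] → 4·6 = 24.
|Parcel B∩Parcel C|: x∈[-1,4], y∈[3,7] → 5·4 = 20.
|Parcel A∩Parcel B∩Parcel C| = 16.
|Parcel A ∪ Parcel B ∪ Parcel C| = 157 − 68 + 16 = 105.00.

105.00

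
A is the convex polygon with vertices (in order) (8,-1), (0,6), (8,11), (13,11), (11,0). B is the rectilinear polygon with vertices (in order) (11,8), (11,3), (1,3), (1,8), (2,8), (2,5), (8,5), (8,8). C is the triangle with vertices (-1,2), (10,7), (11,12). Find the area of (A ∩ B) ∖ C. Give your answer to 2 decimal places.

|A ∩ B| = 28.3571.
|(A ∩ B) ∩ C| = 5.5274.
|(A ∩ B) ∖ C| = 28.3571 − 5.5274 = 22.83.

22.83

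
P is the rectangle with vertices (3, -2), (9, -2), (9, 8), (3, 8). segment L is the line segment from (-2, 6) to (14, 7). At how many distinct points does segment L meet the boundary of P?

The segment meets the boundary at (9,6.688), (3,6.312).

2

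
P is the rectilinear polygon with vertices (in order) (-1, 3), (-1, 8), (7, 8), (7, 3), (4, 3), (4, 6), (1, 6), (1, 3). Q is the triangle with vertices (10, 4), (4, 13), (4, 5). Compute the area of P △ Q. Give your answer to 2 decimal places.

35.50

|P| = 31, |Q| = 24, |P∩Q| = 9.75.
|P △ Q| = |P| + |Q| − 2·|P∩Q| = 31 + 24 − 19.5 = 35.50.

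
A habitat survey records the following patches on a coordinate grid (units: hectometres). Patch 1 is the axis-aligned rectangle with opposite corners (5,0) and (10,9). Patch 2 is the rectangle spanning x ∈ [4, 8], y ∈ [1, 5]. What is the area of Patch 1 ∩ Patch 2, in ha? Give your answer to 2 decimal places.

|Patch 1∩Patch 2|: x∈[5,8], y∈[1,5] → 3·4 = 12.

12.00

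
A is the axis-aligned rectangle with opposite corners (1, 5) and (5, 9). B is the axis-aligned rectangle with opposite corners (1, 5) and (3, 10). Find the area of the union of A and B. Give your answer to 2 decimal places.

By inclusion–exclusion:
Individual areas: |A| = 16, |B| = 10.
|A∩B|: x∈[1,3], y∈[5,9] → 2·4 = 8.
|A ∪ B| = 26 − 8 = 18.00.

18.00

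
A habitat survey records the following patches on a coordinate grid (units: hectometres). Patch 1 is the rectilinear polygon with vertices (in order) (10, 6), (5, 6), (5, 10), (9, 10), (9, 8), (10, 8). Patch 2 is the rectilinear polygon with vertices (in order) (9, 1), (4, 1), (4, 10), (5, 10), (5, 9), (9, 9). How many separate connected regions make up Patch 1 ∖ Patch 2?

2

Patch 1 ∖ Patch 2 splits into 2 disjoint pieces (area 2, area 4).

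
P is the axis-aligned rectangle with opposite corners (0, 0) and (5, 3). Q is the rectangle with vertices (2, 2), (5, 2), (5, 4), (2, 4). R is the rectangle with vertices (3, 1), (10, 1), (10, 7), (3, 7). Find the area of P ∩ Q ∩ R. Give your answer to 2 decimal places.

The intersection is the polygon with vertices (3,2), (3,3), (5,3), (5,2).
By the shoelace formula its area is 2.00.

2.00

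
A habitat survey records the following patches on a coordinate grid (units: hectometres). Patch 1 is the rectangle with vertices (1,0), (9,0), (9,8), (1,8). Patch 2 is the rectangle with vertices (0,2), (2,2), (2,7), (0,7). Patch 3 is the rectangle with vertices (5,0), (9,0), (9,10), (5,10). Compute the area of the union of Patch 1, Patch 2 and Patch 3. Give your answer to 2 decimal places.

77.00

By inclusion–exclusion:
Individual areas: |Patch 1| = 64, |Patch 2| = 10, |Patch 3| = 40.
|Patch 1∩Patch 2|: x∈[1,2], y∈[2,7] → 1·5 = 5.
|Patch 1∩Patch 3|: x∈[5,9], y∈[0,8] → 4·8 = 32.
|Patch 2∩Patch 3| = 0 (no overlap).
|Patch 1∩Patch 2∩Patch 3| = 0.
|Patch 1 ∪ Patch 2 ∪ Patch 3| = 114 − 37 + 0 = 77.00.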